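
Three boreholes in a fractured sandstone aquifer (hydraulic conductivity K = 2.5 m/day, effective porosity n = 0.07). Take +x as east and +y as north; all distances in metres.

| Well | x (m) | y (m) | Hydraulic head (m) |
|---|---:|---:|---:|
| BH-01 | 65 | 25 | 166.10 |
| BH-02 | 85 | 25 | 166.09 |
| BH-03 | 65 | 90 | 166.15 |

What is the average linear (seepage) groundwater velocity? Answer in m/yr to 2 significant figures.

12 m/yr

With h = a·x + b·y + c and BH-01 as origin, the differences give:
  20·a + 0·b = -0.01
  0·a + 65·b = +0.05
Eliminate b (×65 and ×0, subtract): 1300·a = -0.650 → a = ∂h/∂x = -0.0005000
Back-substitute: b = ∂h/∂y = +0.0007692.
|∇h| = √(-0.0005000² + 0.0007692²) = 0.0009174
Seepage velocity v = K·i/n = 2.5 × 0.0009174 / 0.07 = 0.03276 m/day = 11.97 m/yr.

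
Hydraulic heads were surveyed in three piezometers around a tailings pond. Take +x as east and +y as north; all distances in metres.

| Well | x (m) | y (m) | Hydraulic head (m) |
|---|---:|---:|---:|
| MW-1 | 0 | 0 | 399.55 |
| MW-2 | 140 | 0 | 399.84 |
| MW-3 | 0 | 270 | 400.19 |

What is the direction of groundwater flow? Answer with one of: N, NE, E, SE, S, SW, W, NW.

SW

∂h/∂x = (399.84 − 399.55) / (140 − 0) = +0.002071
∂h/∂y = (400.19 − 399.55) / (270 − 0) = +0.002370
Flow = −∇h = (-0.002071 east, -0.002370 north), which points southwest.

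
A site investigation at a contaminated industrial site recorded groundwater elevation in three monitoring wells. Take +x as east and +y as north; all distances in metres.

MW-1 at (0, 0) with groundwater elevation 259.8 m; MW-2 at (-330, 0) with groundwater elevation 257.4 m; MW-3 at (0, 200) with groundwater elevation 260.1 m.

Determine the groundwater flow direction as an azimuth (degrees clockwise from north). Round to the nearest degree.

∂h/∂x = (257.4 − 259.8) / (-330 − 0) = +0.007273
∂h/∂y = (260.1 − 259.8) / (200 − 0) = +0.001500
Flow direction (−∇h) has components (-0.007273 E, -0.001500 N).
Azimuth = atan2(E, N) = atan2(-0.007273, -0.001500) = 258.3° ≈ 258°.

258°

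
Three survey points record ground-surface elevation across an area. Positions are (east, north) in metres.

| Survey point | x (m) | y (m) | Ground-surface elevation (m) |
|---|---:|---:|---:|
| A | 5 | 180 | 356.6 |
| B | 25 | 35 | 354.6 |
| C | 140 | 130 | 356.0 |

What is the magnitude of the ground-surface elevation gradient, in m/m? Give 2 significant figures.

0.014 m/m

Taking A as reference: B−A = (20, -145, -2.0); C−A = (135, -50, -0.6).
Determinant of the coordinate differences = 20·(-50) − 135·(-145) = 18575.
∂z/∂x = [(-2.0)·(-50) − (-0.6)·(-145)] / 18575 = +0.0006999
∂z/∂y = [20·(-0.6) − 135·(-2.0)] / 18575 = +0.01389
|∇f| = √(0.0006999² + 0.01389²) = 0.01391 m/m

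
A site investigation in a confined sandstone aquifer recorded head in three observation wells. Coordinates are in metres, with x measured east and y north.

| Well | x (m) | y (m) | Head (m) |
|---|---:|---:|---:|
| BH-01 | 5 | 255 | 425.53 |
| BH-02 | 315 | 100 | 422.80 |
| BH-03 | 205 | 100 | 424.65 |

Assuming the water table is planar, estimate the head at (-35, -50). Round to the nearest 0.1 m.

Differences from BH-01: to BH-02 (Δx, Δy, Δh) = (310, -155, -2.73); to BH-03 = (200, -155, -0.88).
Solve a·Δx + b·Δy = Δh: det = 310·(-155) − 200·(-155) = -17050.
∂h/∂x = [(-2.73)·(-155) − (-0.88)·(-155)] / -17050 = -0.01682
∂h/∂y = [310·(-0.88) − 200·(-2.73)] / -17050 = -0.01602
h(-35, -50) = 425.53 + (-0.01682)·(-40) + (-0.01602)·(-305) = 425.53 +0.673 +4.887 = 431.090 m.

431.1 m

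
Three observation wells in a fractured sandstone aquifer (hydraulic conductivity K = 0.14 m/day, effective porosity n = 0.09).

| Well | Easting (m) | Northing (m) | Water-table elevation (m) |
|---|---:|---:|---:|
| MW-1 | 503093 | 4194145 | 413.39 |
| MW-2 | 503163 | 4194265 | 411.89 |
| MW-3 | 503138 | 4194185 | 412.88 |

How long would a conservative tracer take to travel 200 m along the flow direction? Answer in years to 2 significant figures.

29 years

With h = a·x + b·y + c and MW-1 as origin, the differences give:
  70·a + 120·b = -1.50
  45·a + 40·b = -0.51
Eliminate b (×40 and ×120, subtract): -2600·a = 1.200 → a = ∂h/∂x = -0.0004615
Back-substitute: b = ∂h/∂y = -0.01223.
|∇h| = √(-0.0004615² + -0.01223²) = 0.01224
Seepage velocity v = K·i/n = 0.14 × 0.01224 / 0.09 = 0.01904 m/day.
t = 200 / 0.01904 = 1.05e+04 days = 28.7 years.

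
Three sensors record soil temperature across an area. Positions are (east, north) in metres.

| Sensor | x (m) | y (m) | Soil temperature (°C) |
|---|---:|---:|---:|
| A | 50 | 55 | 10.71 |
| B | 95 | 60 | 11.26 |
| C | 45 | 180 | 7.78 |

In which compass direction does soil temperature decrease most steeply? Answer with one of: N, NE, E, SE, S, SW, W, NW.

Taking A as reference: B−A = (45, 5, +0.55); C−A = (-5, 125, -2.93).
Solve a·Δx + b·Δy = ΔT: det = 45·125 − (-5)·5 = 5650.
∂T/∂x = [(+0.55)·125 − (-2.93)·5] / 5650 = +0.01476
∂T/∂y = [45·(-2.93) − (-5)·(+0.55)] / 5650 = -0.02285
Steepest decrease is along −∇f = (-0.01476 E, +0.02285 N) → northwest.

NW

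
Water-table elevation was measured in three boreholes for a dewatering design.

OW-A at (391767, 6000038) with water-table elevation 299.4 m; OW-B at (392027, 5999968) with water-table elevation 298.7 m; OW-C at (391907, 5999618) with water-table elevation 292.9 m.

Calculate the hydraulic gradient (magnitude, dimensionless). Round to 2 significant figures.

0.016

Three-point gradient (reference OW-A): Δ to OW-B = (260, -70, -0.7), Δ to OW-C = (140, -420, -6.5).
∂h/∂x = +0.001620, ∂h/∂y = +0.01602 (det = -99400).
|∇h| = √(0.001620² + 0.01602²) = 0.0161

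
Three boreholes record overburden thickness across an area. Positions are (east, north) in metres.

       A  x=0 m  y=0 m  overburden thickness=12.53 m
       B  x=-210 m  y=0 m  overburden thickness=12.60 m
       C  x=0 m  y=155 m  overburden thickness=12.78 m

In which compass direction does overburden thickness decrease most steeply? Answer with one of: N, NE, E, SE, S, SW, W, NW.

∂d/∂x = (12.60 − 12.53) / (-210 − 0) = -0.0003333
∂d/∂y = (12.78 − 12.53) / (155 − 0) = +0.001613
Steepest decrease is along −∇f = (+0.0003333 E, -0.001613 N) → south.

S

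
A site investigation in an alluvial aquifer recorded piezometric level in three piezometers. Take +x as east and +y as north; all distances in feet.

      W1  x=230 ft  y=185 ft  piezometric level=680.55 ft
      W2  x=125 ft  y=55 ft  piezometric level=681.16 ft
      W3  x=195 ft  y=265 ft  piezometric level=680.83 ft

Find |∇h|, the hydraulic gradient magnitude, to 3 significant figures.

0.00661

Differences from W1: to W2 (Δx, Δy, Δh) = (-105, -130, +0.61); to W3 = (-35, 80, +0.28).
Solve a·Δx + b·Δy = Δh: det = (-105)·80 − (-35)·(-130) = -12950.
∂h/∂x = [(+0.61)·80 − (+0.28)·(-130)] / -12950 = -0.006579
∂h/∂y = [(-105)·(+0.28) − (-35)·(+0.61)] / -12950 = +0.0006216
|∇h| = √(-0.006579² + 0.0006216²) = 0.006608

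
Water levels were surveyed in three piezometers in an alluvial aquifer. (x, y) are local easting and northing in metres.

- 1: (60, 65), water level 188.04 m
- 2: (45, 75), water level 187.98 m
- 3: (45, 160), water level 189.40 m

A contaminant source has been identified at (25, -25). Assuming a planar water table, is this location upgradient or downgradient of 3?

downgradient

With h = a·x + b·y + c and 1 as origin, the differences give:
  (-15)·a + 10·b = -0.06
  (-15)·a + 95·b = +1.36
Eliminate b (×95 and ×10, subtract): -1275·a = -19.300 → a = ∂h/∂x = +0.01514
Back-substitute: b = ∂h/∂y = +0.01671.
Head at (25, -25) = 188.04 + (+0.01514)·(-35) + (+0.01671)·(-90) = 186.01 m.
That is lower than the 189.40 m at 3, so the point is downgradient.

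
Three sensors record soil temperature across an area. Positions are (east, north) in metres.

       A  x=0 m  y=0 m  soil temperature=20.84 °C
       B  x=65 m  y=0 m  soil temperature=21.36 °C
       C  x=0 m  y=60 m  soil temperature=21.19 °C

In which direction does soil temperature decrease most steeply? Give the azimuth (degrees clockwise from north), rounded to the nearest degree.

234°

∂T/∂x = (21.36 − 20.84) / (65 − 0) = +0.008000
∂T/∂y = (21.19 − 20.84) / (60 − 0) = +0.005833
Steepest decrease is along −∇f: components (-0.008000 E, -0.005833 N).
Azimuth = atan2(-0.008000, -0.005833) = 233.9° ≈ 234°.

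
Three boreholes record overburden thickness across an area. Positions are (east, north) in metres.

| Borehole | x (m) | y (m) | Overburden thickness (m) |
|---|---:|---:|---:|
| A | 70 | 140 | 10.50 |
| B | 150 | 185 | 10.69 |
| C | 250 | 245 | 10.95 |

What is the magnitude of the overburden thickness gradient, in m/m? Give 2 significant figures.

Taking A as reference: B−A = (80, 45, +0.19); C−A = (180, 105, +0.45).
Determinant of the coordinate differences = 80·105 − 180·45 = 300.
∂d/∂x = [(+0.19)·105 − (+0.45)·45] / 300 = -0.001000
∂d/∂y = [80·(+0.45) − 180·(+0.19)] / 300 = +0.006000
|∇f| = √(-0.001000² + 0.006000²) = 0.006083 m/m

0.0061 m/m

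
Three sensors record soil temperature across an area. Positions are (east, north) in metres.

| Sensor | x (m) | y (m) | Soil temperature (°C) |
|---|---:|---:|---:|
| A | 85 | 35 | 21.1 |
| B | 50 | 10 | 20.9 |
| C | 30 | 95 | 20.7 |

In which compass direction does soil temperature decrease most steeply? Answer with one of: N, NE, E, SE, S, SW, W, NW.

W

Taking A as reference: B−A = (-35, -25, -0.2); C−A = (-55, 60, -0.4).
Solve a·Δx + b·Δy = ΔT: det = (-35)·60 − (-55)·(-25) = -3475.
∂T/∂x = [(-0.2)·60 − (-0.4)·(-25)] / -3475 = +0.006331
∂T/∂y = [(-35)·(-0.4) − (-55)·(-0.2)] / -3475 = -0.0008633
Steepest decrease is along −∇f = (-0.006331 E, +0.0008633 N) → west.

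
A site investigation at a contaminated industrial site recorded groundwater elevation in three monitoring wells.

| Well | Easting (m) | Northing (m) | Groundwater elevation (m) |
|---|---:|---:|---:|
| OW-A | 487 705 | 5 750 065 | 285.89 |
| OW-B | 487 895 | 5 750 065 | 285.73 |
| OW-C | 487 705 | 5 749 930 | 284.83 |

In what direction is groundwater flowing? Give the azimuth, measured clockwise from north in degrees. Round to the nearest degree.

∂h/∂x = (285.73 − 285.89) / (487895 − 487705) = -0.0008421
∂h/∂y = (284.83 − 285.89) / (5749930 − 5750065) = +0.007852
Flow direction (−∇h) has components (+0.0008421 E, -0.007852 N).
Azimuth = atan2(E, N) = atan2(+0.0008421, -0.007852) = 173.9° ≈ 174°.

174°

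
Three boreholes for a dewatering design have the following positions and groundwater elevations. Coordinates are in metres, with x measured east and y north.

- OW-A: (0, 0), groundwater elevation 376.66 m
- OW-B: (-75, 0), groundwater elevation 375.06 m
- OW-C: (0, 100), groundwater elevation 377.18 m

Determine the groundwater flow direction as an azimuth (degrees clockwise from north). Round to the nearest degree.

256°

∂h/∂x = (375.06 − 376.66) / (-75 − 0) = +0.02133
∂h/∂y = (377.18 − 376.66) / (100 − 0) = +0.005200
Flow direction (−∇h) has components (-0.02133 E, -0.005200 N).
Azimuth = atan2(E, N) = atan2(-0.02133, -0.005200) = 256.3° ≈ 256°.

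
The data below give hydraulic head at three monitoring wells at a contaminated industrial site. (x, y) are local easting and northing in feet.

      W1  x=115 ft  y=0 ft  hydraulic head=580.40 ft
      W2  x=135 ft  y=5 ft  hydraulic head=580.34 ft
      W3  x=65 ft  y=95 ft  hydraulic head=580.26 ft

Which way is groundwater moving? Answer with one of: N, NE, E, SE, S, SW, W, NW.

Differences from W1: to W2 (Δx, Δy, Δh) = (20, 5, -0.06); to W3 = (-50, 95, -0.14).
Solve a·Δx + b·Δy = Δh: det = 20·95 − (-50)·5 = 2150.
∂h/∂x = [(-0.06)·95 − (-0.14)·5] / 2150 = -0.002326
∂h/∂y = [20·(-0.14) − (-50)·(-0.06)] / 2150 = -0.002698
Flow = −∇h = (+0.002326 east, +0.002698 north), which points northeast.

NE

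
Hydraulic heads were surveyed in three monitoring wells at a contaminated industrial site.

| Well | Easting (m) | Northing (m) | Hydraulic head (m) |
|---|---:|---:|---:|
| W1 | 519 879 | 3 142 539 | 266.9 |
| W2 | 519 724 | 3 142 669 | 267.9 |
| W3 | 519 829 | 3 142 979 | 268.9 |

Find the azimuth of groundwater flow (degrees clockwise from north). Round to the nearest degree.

145°

Three-point gradient (reference W1): Δ to W2 = (-155, 130, +1.0), Δ to W3 = (-50, 440, +2.0).
∂h/∂x = -0.002917, ∂h/∂y = +0.004214 (det = -61700).
Flow direction (−∇h) has components (+0.002917 E, -0.004214 N).
Azimuth = atan2(E, N) = atan2(+0.002917, -0.004214) = 145.3° ≈ 145°.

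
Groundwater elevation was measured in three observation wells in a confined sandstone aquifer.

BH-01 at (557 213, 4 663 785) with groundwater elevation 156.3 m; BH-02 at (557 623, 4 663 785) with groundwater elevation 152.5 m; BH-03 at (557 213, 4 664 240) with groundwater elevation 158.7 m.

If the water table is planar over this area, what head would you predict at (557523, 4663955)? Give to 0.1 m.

154.3 m

∂h/∂x = (152.5 − 156.3) / (557623 − 557213) = -0.009268
∂h/∂y = (158.7 − 156.3) / (4664240 − 4663785) = +0.005275
h(557523, 4663955) = 156.3 + (-0.009268)·(310) + (+0.005275)·(170) = 156.3 -2.873 +0.897 = 154.324 m.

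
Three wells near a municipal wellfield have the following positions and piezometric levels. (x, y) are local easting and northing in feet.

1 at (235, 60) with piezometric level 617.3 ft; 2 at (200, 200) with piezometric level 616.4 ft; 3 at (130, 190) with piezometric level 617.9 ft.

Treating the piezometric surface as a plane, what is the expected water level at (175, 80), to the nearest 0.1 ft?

Differences from 1: to 2 (Δx, Δy, Δh) = (-35, 140, -0.9); to 3 = (-105, 130, +0.6).
Determinant of the coordinate differences = (-35)·130 − (-105)·140 = 10150.
∂h/∂x = [(-0.9)·130 − (+0.6)·140] / 10150 = -0.01980
∂h/∂y = [(-35)·(+0.6) − (-105)·(-0.9)] / 10150 = -0.01138
h(175, 80) = 617.3 + (-0.01980)·(-60) + (-0.01138)·(20) = 617.3 +1.188 -0.228 = 618.261 ft.

618.3 ft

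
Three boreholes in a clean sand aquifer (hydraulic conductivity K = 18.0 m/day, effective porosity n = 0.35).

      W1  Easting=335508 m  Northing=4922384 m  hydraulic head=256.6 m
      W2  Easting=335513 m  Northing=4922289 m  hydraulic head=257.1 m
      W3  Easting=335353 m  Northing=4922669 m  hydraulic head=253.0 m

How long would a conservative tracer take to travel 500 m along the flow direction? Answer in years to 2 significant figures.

Differences from W1: to W2 (Δx, Δy, Δh) = (5, -95, +0.5); to W3 = (-155, 285, -3.6).
Determinant of the coordinate differences = 5·285 − (-155)·(-95) = -13300.
∂h/∂x = [(+0.5)·285 − (-3.6)·(-95)] / -13300 = +0.01500
∂h/∂y = [5·(-3.6) − (-155)·(+0.5)] / -13300 = -0.004474
|∇h| = √(0.01500² + -0.004474²) = 0.01565
Seepage velocity v = K·i/n = 18.0 × 0.01565 / 0.35 = 0.8049 m/day.
t = 500 / 0.8049 = 621.2 days = 1.7 years.

1.7 years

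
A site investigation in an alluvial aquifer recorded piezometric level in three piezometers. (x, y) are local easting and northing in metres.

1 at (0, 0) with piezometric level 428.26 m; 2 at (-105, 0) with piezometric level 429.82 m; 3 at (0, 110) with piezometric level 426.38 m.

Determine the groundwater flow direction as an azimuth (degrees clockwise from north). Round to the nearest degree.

041°

∂h/∂x = (429.82 − 428.26) / (-105 − 0) = -0.01486
∂h/∂y = (426.38 − 428.26) / (110 − 0) = -0.01709
Flow direction (−∇h) has components (+0.01486 E, +0.01709 N).
Azimuth = atan2(E, N) = atan2(+0.01486, +0.01709) = 41.0° ≈ 041°.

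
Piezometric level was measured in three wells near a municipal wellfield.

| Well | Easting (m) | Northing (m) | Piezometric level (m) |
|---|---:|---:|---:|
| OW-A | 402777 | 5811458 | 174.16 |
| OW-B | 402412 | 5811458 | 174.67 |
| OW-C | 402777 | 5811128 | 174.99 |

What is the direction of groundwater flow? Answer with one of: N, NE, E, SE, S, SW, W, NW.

∂h/∂x = (174.67 − 174.16) / (402412 − 402777) = -0.001397
∂h/∂y = (174.99 − 174.16) / (5811128 − 5811458) = -0.002515
Flow = −∇h = (+0.001397 east, +0.002515 north), which points northeast.

NE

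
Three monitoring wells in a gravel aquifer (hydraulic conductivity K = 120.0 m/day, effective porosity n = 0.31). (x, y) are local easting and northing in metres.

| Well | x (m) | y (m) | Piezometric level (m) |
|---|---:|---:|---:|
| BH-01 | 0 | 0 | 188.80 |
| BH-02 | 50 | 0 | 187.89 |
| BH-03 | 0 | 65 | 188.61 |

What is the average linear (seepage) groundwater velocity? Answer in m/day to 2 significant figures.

∂h/∂x = (187.89 − 188.80) / (50 − 0) = -0.01820
∂h/∂y = (188.61 − 188.80) / (65 − 0) = -0.002923
|∇h| = √(-0.01820² + -0.002923²) = 0.01843
Seepage velocity v = K·i/n = 120.0 × 0.01843 / 0.31 = 7.134 m/day.

7.1 m/day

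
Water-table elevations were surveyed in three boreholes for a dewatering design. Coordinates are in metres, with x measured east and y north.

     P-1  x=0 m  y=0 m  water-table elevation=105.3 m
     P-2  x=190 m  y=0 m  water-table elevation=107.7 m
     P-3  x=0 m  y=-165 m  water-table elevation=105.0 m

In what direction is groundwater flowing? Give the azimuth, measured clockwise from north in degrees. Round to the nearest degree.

262°

∂h/∂x = (107.7 − 105.3) / (190 − 0) = +0.01263
∂h/∂y = (105.0 − 105.3) / (-165 − 0) = +0.001818
Flow direction (−∇h) has components (-0.01263 E, -0.001818 N).
Azimuth = atan2(E, N) = atan2(-0.01263, -0.001818) = 261.8° ≈ 262°.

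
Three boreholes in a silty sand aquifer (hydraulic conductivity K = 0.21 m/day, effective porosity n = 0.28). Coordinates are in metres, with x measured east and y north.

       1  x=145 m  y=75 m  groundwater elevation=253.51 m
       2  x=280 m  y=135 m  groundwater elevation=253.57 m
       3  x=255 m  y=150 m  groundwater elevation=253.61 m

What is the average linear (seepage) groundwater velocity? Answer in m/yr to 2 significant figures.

0.55 m/yr

Differences from 1: to 2 (Δx, Δy, Δh) = (135, 60, +0.06); to 3 = (110, 75, +0.10).
Solve a·Δx + b·Δy = Δh: det = 135·75 − 110·60 = 3525.
∂h/∂x = [(+0.06)·75 − (+0.10)·60] / 3525 = -0.0004255
∂h/∂y = [135·(+0.10) − 110·(+0.06)] / 3525 = +0.001957
|∇h| = √(-0.0004255² + 0.001957²) = 0.002003
Seepage velocity v = K·i/n = 0.21 × 0.002003 / 0.28 = 0.001502 m/day = 0.5486 m/yr.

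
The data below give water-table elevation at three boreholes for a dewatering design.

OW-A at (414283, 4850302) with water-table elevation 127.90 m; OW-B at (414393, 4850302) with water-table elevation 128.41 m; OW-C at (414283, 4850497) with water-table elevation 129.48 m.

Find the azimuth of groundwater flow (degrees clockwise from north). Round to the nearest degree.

210°

∂h/∂x = (128.41 − 127.90) / (414393 − 414283) = +0.004636
∂h/∂y = (129.48 − 127.90) / (4850497 − 4850302) = +0.008103
Flow direction (−∇h) has components (-0.004636 E, -0.008103 N).
Azimuth = atan2(E, N) = atan2(-0.004636, -0.008103) = 209.8° ≈ 210°.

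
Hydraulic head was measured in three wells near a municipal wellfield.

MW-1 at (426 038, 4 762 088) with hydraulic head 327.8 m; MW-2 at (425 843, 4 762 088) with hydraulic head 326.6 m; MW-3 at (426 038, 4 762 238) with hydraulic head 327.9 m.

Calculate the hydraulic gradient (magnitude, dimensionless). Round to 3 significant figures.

∂h/∂x = (326.6 − 327.8) / (425843 − 426038) = +0.006154
∂h/∂y = (327.9 − 327.8) / (4762238 − 4762088) = +0.0006667
|∇h| = √(0.006154² + 0.0006667²) = 0.00619

0.00619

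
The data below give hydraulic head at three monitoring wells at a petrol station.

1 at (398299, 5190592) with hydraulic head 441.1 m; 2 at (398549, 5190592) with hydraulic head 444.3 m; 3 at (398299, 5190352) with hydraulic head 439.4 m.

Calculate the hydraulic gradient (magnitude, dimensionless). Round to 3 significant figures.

∂h/∂x = (444.3 − 441.1) / (398549 − 398299) = +0.01280
∂h/∂y = (439.4 − 441.1) / (5190352 − 5190592) = +0.007083
|∇h| = √(0.01280² + 0.007083²) = 0.01463

0.0146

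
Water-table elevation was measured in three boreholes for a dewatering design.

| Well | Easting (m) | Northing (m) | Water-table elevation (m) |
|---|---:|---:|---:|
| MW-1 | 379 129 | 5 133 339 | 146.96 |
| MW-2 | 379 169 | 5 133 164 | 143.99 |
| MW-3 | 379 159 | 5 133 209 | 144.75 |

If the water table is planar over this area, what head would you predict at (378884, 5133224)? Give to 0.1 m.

148.5 m

Taking MW-1 as reference: MW-2−MW-1 = (40, -175, -2.97); MW-3−MW-1 = (30, -130, -2.21).
Determinant of the coordinate differences = 40·(-130) − 30·(-175) = 50.
∂h/∂x = [(-2.97)·(-130) − (-2.21)·(-175)] / 50 = -0.01300
∂h/∂y = [40·(-2.21) − 30·(-2.97)] / 50 = +0.01400
h(378884, 5133224) = 146.96 + (-0.01300)·(-245) + (+0.01400)·(-115) = 146.96 +3.185 -1.610 = 148.535 m.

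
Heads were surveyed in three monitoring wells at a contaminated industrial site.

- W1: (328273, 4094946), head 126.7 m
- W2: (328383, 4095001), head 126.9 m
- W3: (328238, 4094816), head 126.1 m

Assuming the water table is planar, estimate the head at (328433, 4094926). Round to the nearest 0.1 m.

Taking W1 as reference: W2−W1 = (110, 55, +0.2); W3−W1 = (-35, -130, -0.6).
Solve a·Δx + b·Δy = Δh: det = 110·(-130) − (-35)·55 = -12375.
∂h/∂x = [(+0.2)·(-130) − (-0.6)·55] / -12375 = -0.0005657
∂h/∂y = [110·(-0.6) − (-35)·(+0.2)] / -12375 = +0.004768
h(328433, 4094926) = 126.7 + (-0.0005657)·(160) + (+0.004768)·(-20) = 126.7 -0.091 -0.095 = 126.514 m.

126.5 m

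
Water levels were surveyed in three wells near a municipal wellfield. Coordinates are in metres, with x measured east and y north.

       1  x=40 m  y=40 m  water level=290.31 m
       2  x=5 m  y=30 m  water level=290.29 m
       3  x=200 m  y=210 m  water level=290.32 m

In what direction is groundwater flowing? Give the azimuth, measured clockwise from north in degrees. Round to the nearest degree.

Taking 1 as reference: 2−1 = (-35, -10, -0.02); 3−1 = (160, 170, +0.01).
Determinant of the coordinate differences = (-35)·170 − 160·(-10) = -4350.
∂h/∂x = [(-0.02)·170 − (+0.01)·(-10)] / -4350 = +0.0007586
∂h/∂y = [(-35)·(+0.01) − 160·(-0.02)] / -4350 = -0.0006552
Flow direction (−∇h) has components (-0.0007586 E, +0.0006552 N).
Azimuth = atan2(E, N) = atan2(-0.0007586, +0.0006552) = 310.8° ≈ 311°.

311°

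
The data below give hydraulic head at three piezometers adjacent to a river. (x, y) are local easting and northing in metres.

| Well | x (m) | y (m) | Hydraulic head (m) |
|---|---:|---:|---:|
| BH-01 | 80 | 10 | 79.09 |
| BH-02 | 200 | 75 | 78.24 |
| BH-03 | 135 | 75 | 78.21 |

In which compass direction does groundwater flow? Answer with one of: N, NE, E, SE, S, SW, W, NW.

Taking BH-01 as reference: BH-02−BH-01 = (120, 65, -0.85); BH-03−BH-01 = (55, 65, -0.88).
Determinant of the coordinate differences = 120·65 − 55·65 = 4225.
∂h/∂x = [(-0.85)·65 − (-0.88)·65] / 4225 = +0.0004615
∂h/∂y = [120·(-0.88) − 55·(-0.85)] / 4225 = -0.01393
Flow = −∇h = (-0.0004615 east, +0.01393 north), which points north.

N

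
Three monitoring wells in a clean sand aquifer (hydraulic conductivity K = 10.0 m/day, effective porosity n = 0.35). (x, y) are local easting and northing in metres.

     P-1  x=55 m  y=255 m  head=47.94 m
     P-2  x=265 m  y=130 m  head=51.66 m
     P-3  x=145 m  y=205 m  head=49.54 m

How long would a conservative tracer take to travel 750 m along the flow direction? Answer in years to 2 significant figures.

3.8 years

Three-point gradient (reference P-1): Δ to P-2 = (210, -125, +3.72), Δ to P-3 = (90, -50, +1.60).
∂h/∂x = +0.01867, ∂h/∂y = +0.001600 (det = 750).
|∇h| = √(0.01867² + 0.001600²) = 0.01874
Seepage velocity v = K·i/n = 10.0 × 0.01874 / 0.35 = 0.5354 m/day.
t = 750 / 0.5354 = 1401 days = 3.84 years.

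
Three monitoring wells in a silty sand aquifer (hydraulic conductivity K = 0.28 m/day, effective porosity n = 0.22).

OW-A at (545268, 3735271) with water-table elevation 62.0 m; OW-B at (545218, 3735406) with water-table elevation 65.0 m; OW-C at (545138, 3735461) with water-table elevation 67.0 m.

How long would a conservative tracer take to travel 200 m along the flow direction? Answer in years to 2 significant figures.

20 years

Differences from OW-A: to OW-B (Δx, Δy, Δh) = (-50, 135, +3.0); to OW-C = (-130, 190, +5.0).
Solve a·Δx + b·Δy = Δh: det = (-50)·190 − (-130)·135 = 8050.
∂h/∂x = [(+3.0)·190 − (+5.0)·135] / 8050 = -0.01304
∂h/∂y = [(-50)·(+5.0) − (-130)·(+3.0)] / 8050 = +0.01739
|∇h| = √(-0.01304² + 0.01739²) = 0.02174
Seepage velocity v = K·i/n = 0.28 × 0.02174 / 0.22 = 0.02767 m/day.
t = 200 / 0.02767 = 7228 days = 19.8 years.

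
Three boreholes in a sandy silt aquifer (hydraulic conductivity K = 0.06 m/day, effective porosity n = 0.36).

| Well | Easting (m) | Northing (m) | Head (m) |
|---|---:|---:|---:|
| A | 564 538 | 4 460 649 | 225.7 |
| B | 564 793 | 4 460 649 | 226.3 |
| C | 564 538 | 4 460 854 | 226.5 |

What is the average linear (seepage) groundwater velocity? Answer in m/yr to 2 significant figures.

0.28 m/yr

∂h/∂x = (226.3 − 225.7) / (564793 − 564538) = +0.002353
∂h/∂y = (226.5 − 225.7) / (4460854 − 4460649) = +0.003902
|∇h| = √(0.002353² + 0.003902²) = 0.004557
Seepage velocity v = K·i/n = 0.06 × 0.004557 / 0.36 = 0.0007595 m/day = 0.2774 m/yr.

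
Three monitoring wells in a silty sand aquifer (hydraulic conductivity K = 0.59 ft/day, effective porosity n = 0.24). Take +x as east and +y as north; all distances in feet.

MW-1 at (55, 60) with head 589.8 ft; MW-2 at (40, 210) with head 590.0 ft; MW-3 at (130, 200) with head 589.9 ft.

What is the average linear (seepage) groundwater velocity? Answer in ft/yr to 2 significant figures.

Three-point gradient (reference MW-1): Δ to MW-2 = (-15, 150, +0.2), Δ to MW-3 = (75, 140, +0.1).
∂h/∂x = -0.0009738, ∂h/∂y = +0.001236 (det = -13350).
|∇h| = √(-0.0009738² + 0.001236²) = 0.001574
Seepage velocity v = K·i/n = 0.59 × 0.001574 / 0.24 = 0.003869 ft/day = 1.413 ft/yr.

1.4 ft/yr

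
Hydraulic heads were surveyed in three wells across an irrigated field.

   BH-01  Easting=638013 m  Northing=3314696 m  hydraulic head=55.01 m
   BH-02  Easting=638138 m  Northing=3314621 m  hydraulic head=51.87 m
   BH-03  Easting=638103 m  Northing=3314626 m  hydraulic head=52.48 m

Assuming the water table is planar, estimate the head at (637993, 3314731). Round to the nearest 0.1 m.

Differences from BH-01: to BH-02 (Δx, Δy, Δh) = (125, -75, -3.14); to BH-03 = (90, -70, -2.53).
Solve a·Δx + b·Δy = Δh: det = 125·(-70) − 90·(-75) = -2000.
∂h/∂x = [(-3.14)·(-70) − (-2.53)·(-75)] / -2000 = -0.01502
∂h/∂y = [125·(-2.53) − 90·(-3.14)] / -2000 = +0.01683
h(637993, 3314731) = 55.01 + (-0.01502)·(-20) + (+0.01683)·(35) = 55.01 +0.300 +0.589 = 55.899 m.

55.9 m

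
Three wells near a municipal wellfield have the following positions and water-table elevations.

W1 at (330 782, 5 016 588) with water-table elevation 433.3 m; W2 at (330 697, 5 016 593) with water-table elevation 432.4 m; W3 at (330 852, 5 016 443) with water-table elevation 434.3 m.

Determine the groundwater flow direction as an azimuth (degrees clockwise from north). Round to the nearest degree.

Three-point gradient (reference W1): Δ to W2 = (-85, 5, -0.9), Δ to W3 = (70, -145, +1.0).
∂h/∂x = +0.01048, ∂h/∂y = -0.001837 (det = 11975).
Flow direction (−∇h) has components (-0.01048 E, +0.001837 N).
Azimuth = atan2(E, N) = atan2(-0.01048, +0.001837) = 279.9° ≈ 280°.

280°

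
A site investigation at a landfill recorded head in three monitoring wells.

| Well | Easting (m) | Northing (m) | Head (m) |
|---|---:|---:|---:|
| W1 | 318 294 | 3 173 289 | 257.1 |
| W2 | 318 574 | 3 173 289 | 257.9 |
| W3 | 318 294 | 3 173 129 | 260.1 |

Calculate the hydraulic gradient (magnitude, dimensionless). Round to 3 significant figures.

0.0190

∂h/∂x = (257.9 − 257.1) / (318574 − 318294) = +0.002857
∂h/∂y = (260.1 − 257.1) / (3173129 − 3173289) = -0.01875
|∇h| = √(0.002857² + -0.01875²) = 0.01897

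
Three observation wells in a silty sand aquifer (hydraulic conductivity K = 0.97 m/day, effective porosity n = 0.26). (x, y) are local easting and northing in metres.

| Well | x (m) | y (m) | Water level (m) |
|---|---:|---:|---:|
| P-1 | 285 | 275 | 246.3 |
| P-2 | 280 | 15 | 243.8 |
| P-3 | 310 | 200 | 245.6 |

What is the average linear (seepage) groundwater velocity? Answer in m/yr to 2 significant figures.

13 m/yr

Three-point gradient (reference P-1): Δ to P-2 = (-5, -260, -2.5), Δ to P-3 = (25, -75, -0.7).
∂h/∂x = +0.0008000, ∂h/∂y = +0.009600 (det = 6875).
|∇h| = √(0.0008000² + 0.009600²) = 0.009633
Seepage velocity v = K·i/n = 0.97 × 0.009633 / 0.26 = 0.03594 m/day = 13.13 m/yr.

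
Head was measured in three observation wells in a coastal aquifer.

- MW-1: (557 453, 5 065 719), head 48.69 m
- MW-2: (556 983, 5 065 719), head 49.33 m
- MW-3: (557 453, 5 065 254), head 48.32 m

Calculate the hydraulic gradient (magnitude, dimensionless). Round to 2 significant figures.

∂h/∂x = (49.33 − 48.69) / (556983 − 557453) = -0.001362
∂h/∂y = (48.32 − 48.69) / (5065254 − 5065719) = +0.0007957
|∇h| = √(-0.001362² + 0.0007957²) = 0.001577

0.0016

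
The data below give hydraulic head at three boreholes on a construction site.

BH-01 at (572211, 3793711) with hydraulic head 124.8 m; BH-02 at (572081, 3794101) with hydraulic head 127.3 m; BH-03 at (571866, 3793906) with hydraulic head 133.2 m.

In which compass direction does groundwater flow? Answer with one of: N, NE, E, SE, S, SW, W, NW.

E

Taking BH-01 as reference: BH-02−BH-01 = (-130, 390, +2.5); BH-03−BH-01 = (-345, 195, +8.4).
Determinant of the coordinate differences = (-130)·195 − (-345)·390 = 109200.
∂h/∂x = [(+2.5)·195 − (+8.4)·390] / 109200 = -0.02554
∂h/∂y = [(-130)·(+8.4) − (-345)·(+2.5)] / 109200 = -0.002102
Flow = −∇h = (+0.02554 east, +0.002102 north), which points east.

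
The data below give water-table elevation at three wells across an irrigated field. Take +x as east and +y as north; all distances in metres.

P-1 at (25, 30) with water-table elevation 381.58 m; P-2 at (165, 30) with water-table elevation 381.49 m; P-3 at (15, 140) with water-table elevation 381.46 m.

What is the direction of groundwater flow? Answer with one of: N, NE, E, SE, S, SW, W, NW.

NE

With h = a·x + b·y + c and P-1 as origin, the differences give:
  140·a + 0·b = -0.09
  (-10)·a + 110·b = -0.12
Eliminate b (×110 and ×0, subtract): 15400·a = -9.900 → a = ∂h/∂x = -0.0006429
Back-substitute: b = ∂h/∂y = -0.001149.
Flow = −∇h = (+0.0006429 east, +0.001149 north), which points northeast.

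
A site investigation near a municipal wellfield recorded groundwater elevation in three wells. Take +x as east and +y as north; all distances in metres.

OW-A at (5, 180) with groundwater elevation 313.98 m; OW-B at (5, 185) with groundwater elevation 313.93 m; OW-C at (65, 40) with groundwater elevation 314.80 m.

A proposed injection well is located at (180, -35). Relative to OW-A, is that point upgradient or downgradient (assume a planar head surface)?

upgradient

Three-point gradient (reference OW-A): Δ to OW-B = (0, 5, -0.05), Δ to OW-C = (60, -140, +0.82).
∂h/∂x = -0.009667, ∂h/∂y = -0.01000 (det = -300).
Head at (180, -35) = 313.98 + (-0.009667)·(175) + (-0.01000)·(-215) = 314.44 m.
That is higher than the 313.98 m at OW-A, so the point is upgradient.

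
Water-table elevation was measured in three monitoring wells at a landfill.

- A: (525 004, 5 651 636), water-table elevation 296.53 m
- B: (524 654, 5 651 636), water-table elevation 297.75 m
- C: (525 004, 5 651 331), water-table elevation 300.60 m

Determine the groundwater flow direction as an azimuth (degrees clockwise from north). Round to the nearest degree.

015°

∂h/∂x = (297.75 − 296.53) / (524654 − 525004) = -0.003486
∂h/∂y = (300.60 − 296.53) / (5651331 − 5651636) = -0.01334
Flow direction (−∇h) has components (+0.003486 E, +0.01334 N).
Azimuth = atan2(E, N) = atan2(+0.003486, +0.01334) = 14.6° ≈ 015°.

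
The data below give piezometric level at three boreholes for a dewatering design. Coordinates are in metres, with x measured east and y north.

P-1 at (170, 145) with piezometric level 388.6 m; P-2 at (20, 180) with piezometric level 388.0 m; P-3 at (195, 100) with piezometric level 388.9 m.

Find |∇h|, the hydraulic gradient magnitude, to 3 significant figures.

0.00583

Taking P-1 as reference: P-2−P-1 = (-150, 35, -0.6); P-3−P-1 = (25, -45, +0.3).
Determinant of the coordinate differences = (-150)·(-45) − 25·35 = 5875.
∂h/∂x = [(-0.6)·(-45) − (+0.3)·35] / 5875 = +0.002809
∂h/∂y = [(-150)·(+0.3) − 25·(-0.6)] / 5875 = -0.005106
|∇h| = √(0.002809² + -0.005106²) = 0.005828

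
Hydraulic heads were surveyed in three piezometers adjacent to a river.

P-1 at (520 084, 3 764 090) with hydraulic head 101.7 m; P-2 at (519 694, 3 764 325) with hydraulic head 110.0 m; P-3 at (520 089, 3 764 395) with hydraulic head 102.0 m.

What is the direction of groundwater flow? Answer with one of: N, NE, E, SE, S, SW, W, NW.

E

Differences from P-1: to P-2 (Δx, Δy, Δh) = (-390, 235, +8.3); to P-3 = (5, 305, +0.3).
Determinant of the coordinate differences = (-390)·305 − 5·235 = -120125.
∂h/∂x = [(+8.3)·305 − (+0.3)·235] / -120125 = -0.02049
∂h/∂y = [(-390)·(+0.3) − 5·(+8.3)] / -120125 = +0.001319
Flow = −∇h = (+0.02049 east, -0.001319 north), which points east.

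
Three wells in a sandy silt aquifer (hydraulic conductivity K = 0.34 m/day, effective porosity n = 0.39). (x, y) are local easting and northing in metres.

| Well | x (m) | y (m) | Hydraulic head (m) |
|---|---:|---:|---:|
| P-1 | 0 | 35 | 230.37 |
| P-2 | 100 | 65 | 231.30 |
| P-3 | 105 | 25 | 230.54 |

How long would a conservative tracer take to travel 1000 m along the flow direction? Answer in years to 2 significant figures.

160 years

Differences from P-1: to P-2 (Δx, Δy, Δh) = (100, 30, +0.93); to P-3 = (105, -10, +0.17).
Determinant of the coordinate differences = 100·(-10) − 105·30 = -4150.
∂h/∂x = [(+0.93)·(-10) − (+0.17)·30] / -4150 = +0.003470
∂h/∂y = [100·(+0.17) − 105·(+0.93)] / -4150 = +0.01943
|∇h| = √(0.003470² + 0.01943²) = 0.01974
Seepage velocity v = K·i/n = 0.34 × 0.01974 / 0.39 = 0.01721 m/day.
t = 1000 / 0.01721 = 5.811e+04 days = 159 years.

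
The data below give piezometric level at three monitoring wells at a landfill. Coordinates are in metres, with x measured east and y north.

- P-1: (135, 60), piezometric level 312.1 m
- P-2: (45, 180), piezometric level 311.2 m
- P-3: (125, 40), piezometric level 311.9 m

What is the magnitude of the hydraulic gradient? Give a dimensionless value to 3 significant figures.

Differences from P-1: to P-2 (Δx, Δy, Δh) = (-90, 120, -0.9); to P-3 = (-10, -20, -0.2).
Determinant of the coordinate differences = (-90)·(-20) − (-10)·120 = 3000.
∂h/∂x = [(-0.9)·(-20) − (-0.2)·120] / 3000 = +0.01400
∂h/∂y = [(-90)·(-0.2) − (-10)·(-0.9)] / 3000 = +0.003000
|∇h| = √(0.01400² + 0.003000²) = 0.01432

0.0143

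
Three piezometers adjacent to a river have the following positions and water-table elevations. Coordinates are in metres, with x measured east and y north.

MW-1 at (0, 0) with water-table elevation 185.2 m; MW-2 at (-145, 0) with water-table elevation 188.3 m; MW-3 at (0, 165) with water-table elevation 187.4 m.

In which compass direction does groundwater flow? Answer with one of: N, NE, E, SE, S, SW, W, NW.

SE

∂h/∂x = (188.3 − 185.2) / (-145 − 0) = -0.02138
∂h/∂y = (187.4 − 185.2) / (165 − 0) = +0.01333
Flow = −∇h = (+0.02138 east, -0.01333 north), which points southeast.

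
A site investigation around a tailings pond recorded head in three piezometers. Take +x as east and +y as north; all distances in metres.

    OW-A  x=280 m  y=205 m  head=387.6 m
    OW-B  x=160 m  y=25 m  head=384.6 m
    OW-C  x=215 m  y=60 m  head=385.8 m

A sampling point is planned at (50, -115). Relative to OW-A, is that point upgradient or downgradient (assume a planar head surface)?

downgradient

Differences from OW-A: to OW-B (Δx, Δy, Δh) = (-120, -180, -3.0); to OW-C = (-65, -145, -1.8).
Solve a·Δx + b·Δy = Δh: det = (-120)·(-145) − (-65)·(-180) = 5700.
∂h/∂x = [(-3.0)·(-145) − (-1.8)·(-180)] / 5700 = +0.01947
∂h/∂y = [(-120)·(-1.8) − (-65)·(-3.0)] / 5700 = +0.003684
Head at (50, -115) = 387.6 + (+0.01947)·(-230) + (+0.003684)·(-320) = 381.94 m.
That is lower than the 387.6 m at OW-A, so the point is downgradient.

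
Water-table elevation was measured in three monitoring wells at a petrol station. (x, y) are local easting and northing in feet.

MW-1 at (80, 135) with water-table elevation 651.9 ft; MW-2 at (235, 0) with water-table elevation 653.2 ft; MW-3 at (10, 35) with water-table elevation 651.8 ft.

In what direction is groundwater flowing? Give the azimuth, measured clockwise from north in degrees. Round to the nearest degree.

Differences from MW-1: to MW-2 (Δx, Δy, Δh) = (155, -135, +1.3); to MW-3 = (-70, -100, -0.1).
Determinant of the coordinate differences = 155·(-100) − (-70)·(-135) = -24950.
∂h/∂x = [(+1.3)·(-100) − (-0.1)·(-135)] / -24950 = +0.005752
∂h/∂y = [155·(-0.1) − (-70)·(+1.3)] / -24950 = -0.003026
Flow direction (−∇h) has components (-0.005752 E, +0.003026 N).
Azimuth = atan2(E, N) = atan2(-0.005752, +0.003026) = 297.8° ≈ 298°.

298°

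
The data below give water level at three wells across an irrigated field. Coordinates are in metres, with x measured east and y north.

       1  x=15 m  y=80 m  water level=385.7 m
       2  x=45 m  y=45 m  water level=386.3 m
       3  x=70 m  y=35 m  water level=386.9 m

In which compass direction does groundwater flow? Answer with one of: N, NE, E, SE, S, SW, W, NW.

W

Taking 1 as reference: 2−1 = (30, -35, +0.6); 3−1 = (55, -45, +1.2).
Solve a·Δx + b·Δy = Δh: det = 30·(-45) − 55·(-35) = 575.
∂h/∂x = [(+0.6)·(-45) − (+1.2)·(-35)] / 575 = +0.02609
∂h/∂y = [30·(+1.2) − 55·(+0.6)] / 575 = +0.005217
Flow = −∇h = (-0.02609 east, -0.005217 north), which points west.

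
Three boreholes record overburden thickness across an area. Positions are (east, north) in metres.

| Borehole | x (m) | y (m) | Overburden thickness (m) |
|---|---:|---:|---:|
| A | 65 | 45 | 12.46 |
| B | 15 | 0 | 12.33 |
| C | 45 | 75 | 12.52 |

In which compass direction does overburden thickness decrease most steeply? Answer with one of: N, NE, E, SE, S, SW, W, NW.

S

Taking A as reference: B−A = (-50, -45, -0.13); C−A = (-20, 30, +0.06).
Determinant of the coordinate differences = (-50)·30 − (-20)·(-45) = -2400.
∂d/∂x = [(-0.13)·30 − (+0.06)·(-45)] / -2400 = +0.0005000
∂d/∂y = [(-50)·(+0.06) − (-20)·(-0.13)] / -2400 = +0.002333
Steepest decrease is along −∇f = (-0.0005000 E, -0.002333 N) → south.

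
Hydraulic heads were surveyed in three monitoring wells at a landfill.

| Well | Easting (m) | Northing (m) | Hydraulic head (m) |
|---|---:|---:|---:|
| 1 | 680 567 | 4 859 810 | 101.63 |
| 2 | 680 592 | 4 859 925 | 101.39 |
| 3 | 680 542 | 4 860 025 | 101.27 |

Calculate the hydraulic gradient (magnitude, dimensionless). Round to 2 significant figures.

0.0022

With h = a·x + b·y + c and 1 as origin, the differences give:
  25·a + 115·b = -0.24
  (-25)·a + 215·b = -0.36
Eliminate b (×215 and ×115, subtract): 8250·a = -10.200 → a = ∂h/∂x = -0.001236
Back-substitute: b = ∂h/∂y = -0.001818.
|∇h| = √(-0.001236² + -0.001818²) = 0.002198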